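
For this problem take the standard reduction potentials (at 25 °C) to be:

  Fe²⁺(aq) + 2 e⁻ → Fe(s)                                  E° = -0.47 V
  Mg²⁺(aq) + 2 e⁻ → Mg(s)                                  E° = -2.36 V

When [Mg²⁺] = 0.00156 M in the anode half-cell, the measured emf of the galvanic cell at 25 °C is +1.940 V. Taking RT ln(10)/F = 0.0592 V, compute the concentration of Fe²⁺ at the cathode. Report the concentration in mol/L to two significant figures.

0.076 M

Fe²⁺/Fe is the cathode, Mg²⁺/Mg the anode: E°cell = +1.89 V, n = 2.
Overall reaction: Fe²⁺(aq) + Mg(s) → Fe(s) + Mg²⁺(aq); Q = [Mg²⁺]^1/[Fe²⁺]^1.
From E = E° − (0.0592/n) log Q: log Q = (E° − E)·n/0.0592 = (+1.89 − (+1.940))·2/0.0592 = -1.6892.
So 1·log[Fe²⁺] = 1·log(0.00156) − log Q = -2.8069 − (-1.6892) = -1.1177; [Fe²⁺] = 10^(-1.1177) ≈ 0.076 M.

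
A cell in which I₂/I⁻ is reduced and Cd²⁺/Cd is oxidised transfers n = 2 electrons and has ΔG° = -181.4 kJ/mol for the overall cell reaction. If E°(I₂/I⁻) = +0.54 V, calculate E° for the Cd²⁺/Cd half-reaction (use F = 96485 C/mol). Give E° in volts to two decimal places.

-0.40 V

E°cell = −ΔG°/(nF) = −(-181.4×10³)/((2)(96485)) = +0.940 V.
Since I₂/I⁻ is the cathode and Cd²⁺/Cd the anode, E°cell = E°(I₂/I⁻) − E°(Cd²⁺/Cd).
So E°(Cd²⁺/Cd) = E°(I₂/I⁻) − E°cell = (+0.54) − (+0.940) = -0.40 V.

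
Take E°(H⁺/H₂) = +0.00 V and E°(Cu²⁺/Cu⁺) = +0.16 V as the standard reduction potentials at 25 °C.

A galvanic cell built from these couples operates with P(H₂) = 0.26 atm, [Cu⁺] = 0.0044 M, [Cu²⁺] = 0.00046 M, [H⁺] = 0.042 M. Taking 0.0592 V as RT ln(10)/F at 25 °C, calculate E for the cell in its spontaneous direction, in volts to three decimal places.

+0.166 V

Cu²⁺/Cu⁺ is the cathode (higher E°), H⁺/H₂ the anode: E°cell = +0.16 − (+0.00) = +0.16 V, n = 2.
Overall: 2 Cu²⁺(aq) + H₂(g) → 2 Cu⁺(aq) + 2 H⁺(aq)
Q = [Cu⁺]^2·[H⁺]^2 / ([Cu²⁺]^2·P(H₂)); log Q = -0.207.
E = E° − (0.0592/n) log Q = +0.16 − (0.0592/2)(-0.207) = +0.166 V.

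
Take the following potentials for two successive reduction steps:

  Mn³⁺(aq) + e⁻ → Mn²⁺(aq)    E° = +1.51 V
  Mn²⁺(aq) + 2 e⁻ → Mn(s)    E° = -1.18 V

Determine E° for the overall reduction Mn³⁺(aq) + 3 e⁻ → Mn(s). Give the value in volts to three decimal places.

-0.283 V

Adding the free-energy changes (−nFE°) of the two steps gives −n₃FE°₃ = −n₁FE°₁ − n₂FE°₂.
E°₃ = (1×+1.51 + 2×-1.18) / 3 = (-0.850) / 3 = -0.283 V.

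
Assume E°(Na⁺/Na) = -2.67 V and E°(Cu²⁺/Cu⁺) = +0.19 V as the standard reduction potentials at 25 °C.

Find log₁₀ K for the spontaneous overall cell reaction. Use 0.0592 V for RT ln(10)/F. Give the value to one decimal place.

Cathode: Cu²⁺/Cu⁺; anode: Na⁺/Na. E°cell = +2.86 V, n = 1.
log K = nE°cell / 0.0592 = (1)(+2.86) / 0.0592 = 48.3.

48.3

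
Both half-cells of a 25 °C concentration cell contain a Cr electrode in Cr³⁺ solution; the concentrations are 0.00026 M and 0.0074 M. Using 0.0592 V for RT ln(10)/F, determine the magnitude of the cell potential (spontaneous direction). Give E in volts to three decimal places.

+0.029 V

For a concentration cell E°cell = 0. The 0.0074 M side is the cathode (reduction is favoured where [Cr³⁺] is higher).
With n = 3, E = −(0.0592/3) log([Cr³⁺]ₐₙ/[Cr³⁺]꜀ₐₜ) = −(0.0592/3) log(0.00026/0.0074) = −(0.0592/3)(-1.454) = +0.029 V.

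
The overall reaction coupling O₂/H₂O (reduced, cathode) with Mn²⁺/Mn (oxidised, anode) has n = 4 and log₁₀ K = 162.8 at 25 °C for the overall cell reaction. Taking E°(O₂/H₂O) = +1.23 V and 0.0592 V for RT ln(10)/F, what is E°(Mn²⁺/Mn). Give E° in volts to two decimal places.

-1.18 V

E°cell = (0.0592/n)·log K = (0.0592/4)(162.8) = +2.409 V.
Since O₂/H₂O is the cathode and Mn²⁺/Mn the anode, E°cell = E°(O₂/H₂O) − E°(Mn²⁺/Mn).
So E°(Mn²⁺/Mn) = E°(O₂/H₂O) − E°cell = (+1.23) − (+2.409) = -1.18 V.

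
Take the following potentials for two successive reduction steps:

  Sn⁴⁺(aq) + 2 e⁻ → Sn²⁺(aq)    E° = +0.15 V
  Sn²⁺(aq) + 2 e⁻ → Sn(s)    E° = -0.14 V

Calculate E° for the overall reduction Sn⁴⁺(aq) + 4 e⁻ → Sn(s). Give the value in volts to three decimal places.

+0.005 V

Standard free energies of sequential steps add: ΔG°₃ = ΔG°₁ + ΔG°₂, so n₃E°₃ = n₁E°₁ + n₂E°₂.
E°₃ = (2×+0.15 + 2×-0.14) / 4 = (+0.020) / 4 = +0.005 V.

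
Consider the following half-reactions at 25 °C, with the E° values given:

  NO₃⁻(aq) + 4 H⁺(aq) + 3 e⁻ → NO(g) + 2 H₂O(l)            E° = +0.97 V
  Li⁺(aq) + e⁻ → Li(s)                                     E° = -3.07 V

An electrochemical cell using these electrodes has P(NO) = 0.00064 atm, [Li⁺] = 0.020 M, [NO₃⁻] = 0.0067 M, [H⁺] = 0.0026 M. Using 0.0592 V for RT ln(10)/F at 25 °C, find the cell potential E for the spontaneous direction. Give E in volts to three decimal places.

NO₃⁻/NO is the cathode (higher E°), Li⁺/Li the anode: E°cell = +0.97 − (-3.07) = +4.04 V, n = 3.
Overall: NO₃⁻(aq) + 4 H⁺(aq) + 3 Li(s) → NO(g) + 2 H₂O(l) + 3 Li⁺(aq)
Q = P(NO)·[Li⁺]^3 / ([NO₃⁻]·[H⁺]^4); log Q = 4.223.
E = E° − (0.0592/n) log Q = +4.04 − (0.0592/3)(4.223) = +3.957 V.

+3.957 V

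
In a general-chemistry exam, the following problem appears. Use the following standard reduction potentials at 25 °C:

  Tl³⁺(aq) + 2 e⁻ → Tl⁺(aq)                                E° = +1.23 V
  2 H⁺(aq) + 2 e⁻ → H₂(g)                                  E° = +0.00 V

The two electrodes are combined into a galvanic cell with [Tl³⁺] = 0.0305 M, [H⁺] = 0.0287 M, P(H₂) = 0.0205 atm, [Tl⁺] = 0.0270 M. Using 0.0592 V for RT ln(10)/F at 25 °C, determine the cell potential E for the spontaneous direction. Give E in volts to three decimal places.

Tl³⁺/Tl⁺ is the cathode (higher E°), H⁺/H₂ the anode: E°cell = +1.23 − (+0.00) = +1.23 V, n = 2.
Overall: Tl³⁺(aq) + H₂(g) → Tl⁺(aq) + 2 H⁺(aq)
Q = [Tl⁺]·[H⁺]^2 / ([Tl³⁺]·P(H₂)); log Q = -1.449.
E = E° − (0.0592/n) log Q = +1.23 − (0.0592/2)(-1.449) = +1.273 V.

+1.273 V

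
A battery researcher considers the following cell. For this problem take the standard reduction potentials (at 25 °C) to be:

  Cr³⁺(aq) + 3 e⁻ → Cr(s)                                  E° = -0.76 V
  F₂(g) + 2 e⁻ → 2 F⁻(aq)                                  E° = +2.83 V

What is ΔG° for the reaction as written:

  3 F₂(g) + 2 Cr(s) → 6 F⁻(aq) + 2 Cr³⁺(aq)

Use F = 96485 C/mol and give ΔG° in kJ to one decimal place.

As written, F₂/F⁻ is reduced (cathode) and Cr³⁺/Cr is oxidised (anode), so E°cell = (+2.83) − (-0.76) = +3.59 V.
Balancing electrons gives n = 6.
ΔG° = −nFE° = −(6)(96485)(+3.59) = -2,078,287 J = -2078.3 kJ.

-2078.3 kJ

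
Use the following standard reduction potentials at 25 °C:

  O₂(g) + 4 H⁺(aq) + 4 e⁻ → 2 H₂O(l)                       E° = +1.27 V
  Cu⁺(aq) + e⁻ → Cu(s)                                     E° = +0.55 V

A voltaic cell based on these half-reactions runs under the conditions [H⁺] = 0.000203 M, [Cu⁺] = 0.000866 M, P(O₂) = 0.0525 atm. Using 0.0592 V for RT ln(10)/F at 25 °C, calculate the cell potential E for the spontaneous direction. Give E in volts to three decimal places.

O₂/H₂O is the cathode (higher E°), Cu⁺/Cu the anode: E°cell = +1.27 − (+0.55) = +0.72 V, n = 4.
Overall: O₂(g) + 4 H⁺(aq) + 4 Cu(s) → 2 H₂O(l) + 4 Cu⁺(aq)
Q = [Cu⁺]^4 / (P(O₂)·[H⁺]^4); log Q = 3.800.
E = E° − (0.0592/n) log Q = +0.72 − (0.0592/4)(3.800) = +0.664 V.

+0.664 V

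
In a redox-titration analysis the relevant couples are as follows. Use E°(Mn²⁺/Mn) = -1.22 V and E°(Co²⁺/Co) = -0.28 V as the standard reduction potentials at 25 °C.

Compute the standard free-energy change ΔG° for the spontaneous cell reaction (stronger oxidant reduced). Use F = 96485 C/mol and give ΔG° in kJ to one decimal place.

Co²⁺/Co (E° = -0.28 V) is the cathode; Mn²⁺/Mn (E° = -1.22 V) is the anode, so E°cell = +0.94 V.
Balancing electrons gives n = 2 (lcm of 2 and 2).
ΔG° = −nFE° = −(2)(96485)(+0.94) = -181,392 J = -181.4 kJ.

-181.4 kJ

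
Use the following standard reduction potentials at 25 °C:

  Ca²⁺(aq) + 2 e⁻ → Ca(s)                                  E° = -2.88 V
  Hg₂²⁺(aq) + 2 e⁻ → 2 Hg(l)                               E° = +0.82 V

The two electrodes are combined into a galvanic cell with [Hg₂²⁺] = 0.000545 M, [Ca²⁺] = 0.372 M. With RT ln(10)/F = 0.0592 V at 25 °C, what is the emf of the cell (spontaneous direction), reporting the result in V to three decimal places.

Hg₂²⁺/Hg is the cathode (higher E°), Ca²⁺/Ca the anode: E°cell = +0.82 − (-2.88) = +3.70 V, n = 2.
Overall: Hg₂²⁺(aq) + Ca(s) → 2 Hg(l) + Ca²⁺(aq)
Q = [Ca²⁺] / ([Hg₂²⁺]); log Q = 2.834.
E = E° − (0.0592/n) log Q = +3.70 − (0.0592/2)(2.834) = +3.616 V.

+3.616 V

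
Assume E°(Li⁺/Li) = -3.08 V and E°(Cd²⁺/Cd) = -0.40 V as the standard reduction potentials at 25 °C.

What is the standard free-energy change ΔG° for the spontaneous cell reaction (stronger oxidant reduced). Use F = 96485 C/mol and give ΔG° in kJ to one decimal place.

-517.2 kJ

Cd²⁺/Cd (E° = -0.40 V) is the cathode; Li⁺/Li (E° = -3.08 V) is the anode, so E°cell = +2.68 V.
Balancing electrons gives n = 2 (lcm of 2 and 1).
ΔG° = −nFE° = −(2)(96485)(+2.68) = -517,160 J = -517.2 kJ.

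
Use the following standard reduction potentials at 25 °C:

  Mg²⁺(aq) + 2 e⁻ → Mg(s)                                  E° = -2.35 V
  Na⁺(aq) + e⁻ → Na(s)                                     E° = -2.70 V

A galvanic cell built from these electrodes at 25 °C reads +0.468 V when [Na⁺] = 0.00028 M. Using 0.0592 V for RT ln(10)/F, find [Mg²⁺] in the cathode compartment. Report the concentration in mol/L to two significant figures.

Mg²⁺/Mg is the cathode, Na⁺/Na the anode: E°cell = +0.35 V, n = 2.
Overall reaction: Mg²⁺(aq) + 2 Na(s) → Mg(s) + 2 Na⁺(aq); Q = [Na⁺]^2/[Mg²⁺]^1.
From E = E° − (0.0592/n) log Q: log Q = (E° − E)·n/0.0592 = (+0.35 − (+0.468))·2/0.0592 = -3.9865.
So 1·log[Mg²⁺] = 2·log(0.00028) − log Q = -7.1057 − (-3.9865) = -3.1192; [Mg²⁺] = 10^(-3.1192) ≈ 0.00076 M.

0.00076 M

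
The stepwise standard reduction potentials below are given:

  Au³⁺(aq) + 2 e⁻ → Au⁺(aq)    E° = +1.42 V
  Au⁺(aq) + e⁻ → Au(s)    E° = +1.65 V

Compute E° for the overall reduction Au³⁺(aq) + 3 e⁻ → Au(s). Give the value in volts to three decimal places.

+1.497 V

Adding the free-energy changes (−nFE°) of the two steps gives −n₃FE°₃ = −n₁FE°₁ − n₂FE°₂.
E°₃ = (2×+1.42 + 1×+1.65) / 3 = (+4.490) / 3 = +1.497 V.
Simply averaging or adding the two E° values would be wrong; the electron-weighted sum is required.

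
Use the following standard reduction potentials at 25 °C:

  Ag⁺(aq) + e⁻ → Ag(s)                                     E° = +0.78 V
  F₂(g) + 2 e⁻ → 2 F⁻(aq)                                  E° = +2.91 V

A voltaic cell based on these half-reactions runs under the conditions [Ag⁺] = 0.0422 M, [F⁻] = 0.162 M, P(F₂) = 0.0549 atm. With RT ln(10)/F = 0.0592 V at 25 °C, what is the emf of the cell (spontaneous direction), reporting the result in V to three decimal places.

F₂/F⁻ is the cathode (higher E°), Ag⁺/Ag the anode: E°cell = +2.91 − (+0.78) = +2.13 V, n = 2.
Overall: F₂(g) + 2 Ag(s) → 2 F⁻(aq) + 2 Ag⁺(aq)
Q = [F⁻]^2·[Ag⁺]^2 / (P(F₂)); log Q = -3.070.
E = E° − (0.0592/n) log Q = +2.13 − (0.0592/2)(-3.070) = +2.221 V.

+2.221 V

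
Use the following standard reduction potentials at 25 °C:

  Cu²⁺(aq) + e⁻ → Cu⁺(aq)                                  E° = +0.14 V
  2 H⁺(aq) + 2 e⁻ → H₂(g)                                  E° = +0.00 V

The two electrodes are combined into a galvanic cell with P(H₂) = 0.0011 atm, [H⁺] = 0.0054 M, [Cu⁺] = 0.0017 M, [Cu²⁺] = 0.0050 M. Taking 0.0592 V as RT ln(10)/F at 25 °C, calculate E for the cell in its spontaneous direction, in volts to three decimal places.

Cu²⁺/Cu⁺ is the cathode (higher E°), H⁺/H₂ the anode: E°cell = +0.14 − (+0.00) = +0.14 V, n = 2.
Overall: 2 Cu²⁺(aq) + H₂(g) → 2 Cu⁺(aq) + 2 H⁺(aq)
Q = [Cu⁺]^2·[H⁺]^2 / ([Cu²⁺]^2·P(H₂)); log Q = -2.514.
E = E° − (0.0592/n) log Q = +0.14 − (0.0592/2)(-2.514) = +0.214 V.

+0.214 V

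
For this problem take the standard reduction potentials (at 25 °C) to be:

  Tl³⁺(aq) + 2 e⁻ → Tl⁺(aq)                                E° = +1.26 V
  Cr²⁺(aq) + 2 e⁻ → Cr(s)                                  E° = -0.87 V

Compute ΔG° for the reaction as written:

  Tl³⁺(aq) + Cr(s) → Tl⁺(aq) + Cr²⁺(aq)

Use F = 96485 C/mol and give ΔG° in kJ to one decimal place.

As written, Tl³⁺/Tl⁺ is reduced (cathode) and Cr²⁺/Cr is oxidised (anode), so E°cell = (+1.26) − (-0.87) = +2.13 V.
Balancing electrons gives n = 2.
ΔG° = −nFE° = −(2)(96485)(+2.13) = -411,026 J = -411.0 kJ.

-411.0 kJ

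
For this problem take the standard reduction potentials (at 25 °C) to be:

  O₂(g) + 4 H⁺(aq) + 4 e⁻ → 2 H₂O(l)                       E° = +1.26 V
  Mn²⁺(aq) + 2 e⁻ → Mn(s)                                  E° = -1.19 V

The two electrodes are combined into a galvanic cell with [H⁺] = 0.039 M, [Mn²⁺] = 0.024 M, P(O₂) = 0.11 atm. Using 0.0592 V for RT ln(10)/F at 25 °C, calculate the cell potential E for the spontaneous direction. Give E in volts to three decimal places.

O₂/H₂O is the cathode (higher E°), Mn²⁺/Mn the anode: E°cell = +1.26 − (-1.19) = +2.45 V, n = 4.
Overall: O₂(g) + 4 H⁺(aq) + 2 Mn(s) → 2 H₂O(l) + 2 Mn²⁺(aq)
Q = [Mn²⁺]^2 / (P(O₂)·[H⁺]^4); log Q = 3.355.
E = E° − (0.0592/n) log Q = +2.45 − (0.0592/4)(3.355) = +2.400 V.

+2.400 V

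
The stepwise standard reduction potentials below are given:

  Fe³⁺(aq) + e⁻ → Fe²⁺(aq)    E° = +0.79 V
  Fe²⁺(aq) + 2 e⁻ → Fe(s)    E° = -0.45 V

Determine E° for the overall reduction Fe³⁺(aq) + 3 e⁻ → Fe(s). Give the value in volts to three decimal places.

Since ΔG° = −nFE° is additive over sequential reductions, n₃E°₃ = n₁E°₁ + n₂E°₂.
E°₃ = (1×+0.79 + 2×-0.45) / 3 = (-0.110) / 3 = -0.037 V.

-0.037 V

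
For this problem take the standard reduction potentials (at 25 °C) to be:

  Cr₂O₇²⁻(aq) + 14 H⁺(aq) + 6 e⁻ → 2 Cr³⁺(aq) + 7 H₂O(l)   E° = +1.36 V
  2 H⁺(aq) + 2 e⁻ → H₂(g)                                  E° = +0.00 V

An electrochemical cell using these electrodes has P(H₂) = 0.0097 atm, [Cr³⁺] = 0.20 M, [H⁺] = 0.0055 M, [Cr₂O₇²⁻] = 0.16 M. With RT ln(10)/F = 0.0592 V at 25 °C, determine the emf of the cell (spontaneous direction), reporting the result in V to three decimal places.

+1.128 V

Cr₂O₇²⁻/Cr³⁺ is the cathode (higher E°), H⁺/H₂ the anode: E°cell = +1.36 − (+0.00) = +1.36 V, n = 6.
Overall: Cr₂O₇²⁻(aq) + 8 H⁺(aq) + 3 H₂(g) → 2 Cr³⁺(aq) + 7 H₂O(l)
Q = [Cr³⁺]^2 / ([Cr₂O₇²⁻]·[H⁺]^8·P(H₂)^3); log Q = 23.515.
E = E° − (0.0592/n) log Q = +1.36 − (0.0592/6)(23.515) = +1.128 V.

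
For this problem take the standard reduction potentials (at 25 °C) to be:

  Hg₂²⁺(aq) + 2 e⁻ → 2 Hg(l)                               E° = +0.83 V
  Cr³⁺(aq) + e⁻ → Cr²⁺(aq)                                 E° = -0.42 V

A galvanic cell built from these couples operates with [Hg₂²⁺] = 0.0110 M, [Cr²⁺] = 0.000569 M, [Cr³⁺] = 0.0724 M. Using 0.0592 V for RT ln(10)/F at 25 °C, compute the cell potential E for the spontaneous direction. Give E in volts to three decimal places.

Hg₂²⁺/Hg is the cathode (higher E°), Cr³⁺/Cr²⁺ the anode: E°cell = +0.83 − (-0.42) = +1.25 V, n = 2.
Overall: Hg₂²⁺(aq) + 2 Cr²⁺(aq) → 2 Hg(l) + 2 Cr³⁺(aq)
Q = [Cr³⁺]^2 / ([Hg₂²⁺]·[Cr²⁺]^2); log Q = 6.168.
E = E° − (0.0592/n) log Q = +1.25 − (0.0592/2)(6.168) = +1.067 V.

+1.067 V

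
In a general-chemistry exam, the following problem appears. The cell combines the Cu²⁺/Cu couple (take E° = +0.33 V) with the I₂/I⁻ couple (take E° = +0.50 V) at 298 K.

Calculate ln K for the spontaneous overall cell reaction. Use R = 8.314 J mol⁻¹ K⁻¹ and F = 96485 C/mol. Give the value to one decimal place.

Cathode: I₂/I⁻; anode: Cu²⁺/Cu. E°cell = (+0.50) − (+0.33) = +0.17 V, with n = 2.
ΔG° = −nFE° = −RT ln K, so ln K = nFE°/(RT) = (2)(96485)(+0.17) / ((8.314)(298)) = 13.241.

13.2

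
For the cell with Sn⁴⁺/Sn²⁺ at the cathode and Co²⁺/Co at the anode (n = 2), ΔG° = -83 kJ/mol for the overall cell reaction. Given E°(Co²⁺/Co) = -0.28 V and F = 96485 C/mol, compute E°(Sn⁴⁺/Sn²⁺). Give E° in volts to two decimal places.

+0.15 V

E°cell = −ΔG°/(nF) = −(-83×10³)/((2)(96485)) = +0.430 V.
Since Sn⁴⁺/Sn²⁺ is the cathode and Co²⁺/Co the anode, E°cell = E°(Sn⁴⁺/Sn²⁺) − E°(Co²⁺/Co).
So E°(Sn⁴⁺/Sn²⁺) = E°cell + E°(Co²⁺/Co) = +0.430 + (-0.28) = +0.15 V.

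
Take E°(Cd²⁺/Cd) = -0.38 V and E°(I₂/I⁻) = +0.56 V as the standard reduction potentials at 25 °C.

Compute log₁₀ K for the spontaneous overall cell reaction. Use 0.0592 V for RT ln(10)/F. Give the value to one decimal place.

Cathode: I₂/I⁻; anode: Cd²⁺/Cd. E°cell = +0.94 V, n = 2.
log K = nE°cell / 0.0592 = (2)(+0.94) / 0.0592 = 31.8.

31.8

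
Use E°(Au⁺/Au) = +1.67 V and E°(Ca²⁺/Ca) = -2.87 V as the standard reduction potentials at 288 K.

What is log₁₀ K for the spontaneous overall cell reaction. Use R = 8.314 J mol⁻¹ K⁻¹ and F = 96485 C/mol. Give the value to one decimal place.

158.9

Cathode: Au⁺/Au; anode: Ca²⁺/Ca. E°cell = (+1.67) − (-2.87) = +4.54 V, with n = 2.
ΔG° = −nFE° = −RT ln K, so ln K = nFE°/(RT) = (2)(96485)(+4.54) / ((8.314)(288)) = 365.884.
log₁₀ K = 365.884 / ln 10 = 158.9.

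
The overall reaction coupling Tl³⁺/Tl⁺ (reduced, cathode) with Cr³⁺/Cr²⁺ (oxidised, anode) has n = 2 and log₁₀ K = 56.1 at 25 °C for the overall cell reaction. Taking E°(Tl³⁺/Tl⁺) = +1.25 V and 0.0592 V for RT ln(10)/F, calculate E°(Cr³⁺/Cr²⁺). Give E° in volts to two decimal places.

-0.41 V

E°cell = (0.0592/n)·log K = (0.0592/2)(56.1) = +1.661 V.
Since Tl³⁺/Tl⁺ is the cathode and Cr³⁺/Cr²⁺ the anode, E°cell = E°(Tl³⁺/Tl⁺) − E°(Cr³⁺/Cr²⁺).
So E°(Cr³⁺/Cr²⁺) = E°(Tl³⁺/Tl⁺) − E°cell = (+1.25) − (+1.661) = -0.41 V.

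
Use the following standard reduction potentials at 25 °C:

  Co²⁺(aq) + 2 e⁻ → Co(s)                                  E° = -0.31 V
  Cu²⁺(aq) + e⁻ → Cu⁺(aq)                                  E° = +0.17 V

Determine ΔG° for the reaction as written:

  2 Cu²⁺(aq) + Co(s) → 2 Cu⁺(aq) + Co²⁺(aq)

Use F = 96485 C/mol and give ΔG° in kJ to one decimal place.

As written, Cu²⁺/Cu⁺ is reduced (cathode) and Co²⁺/Co is oxidised (anode), so E°cell = (+0.17) − (-0.31) = +0.48 V.
Balancing electrons gives n = 2.
ΔG° = −nFE° = −(2)(96485)(+0.48) = -92,626 J = -92.6 kJ.

-92.6 kJ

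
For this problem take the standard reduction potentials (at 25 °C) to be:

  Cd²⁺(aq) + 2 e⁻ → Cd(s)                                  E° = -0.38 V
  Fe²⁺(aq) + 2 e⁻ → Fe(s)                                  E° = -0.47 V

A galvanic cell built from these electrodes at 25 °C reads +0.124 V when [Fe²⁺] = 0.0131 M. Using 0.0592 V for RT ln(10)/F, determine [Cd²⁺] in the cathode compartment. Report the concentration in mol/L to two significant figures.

Cd²⁺/Cd is the cathode, Fe²⁺/Fe the anode: E°cell = +0.09 V, n = 2.
Overall reaction: Cd²⁺(aq) + Fe(s) → Cd(s) + Fe²⁺(aq); Q = [Fe²⁺]^1/[Cd²⁺]^1.
From E = E° − (0.0592/n) log Q: log Q = (E° − E)·n/0.0592 = (+0.09 − (+0.124))·2/0.0592 = -1.1486.
So 1·log[Cd²⁺] = 1·log(0.0131) − log Q = -1.8827 − (-1.1486) = -0.7341; [Cd²⁺] = 10^(-0.7341) ≈ 0.18 M.

0.18 M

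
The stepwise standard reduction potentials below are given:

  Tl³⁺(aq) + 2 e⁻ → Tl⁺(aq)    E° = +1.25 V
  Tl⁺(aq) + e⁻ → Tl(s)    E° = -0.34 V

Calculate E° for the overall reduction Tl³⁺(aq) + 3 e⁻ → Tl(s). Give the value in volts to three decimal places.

Since ΔG° = −nFE° is additive over sequential reductions, n₃E°₃ = n₁E°₁ + n₂E°₂.
E°₃ = (2×+1.25 + 1×-0.34) / 3 = (+2.160) / 3 = +0.720 V.

+0.720 V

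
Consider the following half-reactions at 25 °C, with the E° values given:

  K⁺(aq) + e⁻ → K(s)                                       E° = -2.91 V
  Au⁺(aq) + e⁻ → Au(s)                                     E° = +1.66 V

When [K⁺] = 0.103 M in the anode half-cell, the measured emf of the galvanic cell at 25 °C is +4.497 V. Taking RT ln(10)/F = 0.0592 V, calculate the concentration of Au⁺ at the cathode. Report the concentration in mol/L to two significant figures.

Au⁺/Au is the cathode, K⁺/K the anode: E°cell = +4.57 V, n = 1.
Overall reaction: Au⁺(aq) + K(s) → Au(s) + K⁺(aq); Q = [K⁺]^1/[Au⁺]^1.
From E = E° − (0.0592/n) log Q: log Q = (E° − E)·n/0.0592 = (+4.57 − (+4.497))·1/0.0592 = 1.2331.
So 1·log[Au⁺] = 1·log(0.103) − log Q = -0.9872 − (1.2331) = -2.2203; [Au⁺] = 10^(-2.2203) ≈ 0.0060 M.

0.0060 M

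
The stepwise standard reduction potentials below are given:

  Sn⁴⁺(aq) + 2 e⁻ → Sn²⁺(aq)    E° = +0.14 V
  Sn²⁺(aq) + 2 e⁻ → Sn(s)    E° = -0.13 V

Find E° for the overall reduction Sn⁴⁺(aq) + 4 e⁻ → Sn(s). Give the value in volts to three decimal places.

Standard free energies of sequential steps add: ΔG°₃ = ΔG°₁ + ΔG°₂, so n₃E°₃ = n₁E°₁ + n₂E°₂.
E°₃ = (2×+0.14 + 2×-0.13) / 4 = (+0.020) / 4 = +0.005 V.

+0.005 V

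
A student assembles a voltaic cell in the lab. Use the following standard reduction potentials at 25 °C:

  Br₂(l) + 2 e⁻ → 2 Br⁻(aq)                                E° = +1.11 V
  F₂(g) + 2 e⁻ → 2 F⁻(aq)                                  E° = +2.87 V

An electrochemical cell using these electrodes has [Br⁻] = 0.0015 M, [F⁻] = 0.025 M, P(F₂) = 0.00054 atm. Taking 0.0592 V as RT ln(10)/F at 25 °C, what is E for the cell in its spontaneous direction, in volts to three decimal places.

F₂/F⁻ is the cathode (higher E°), Br₂/Br⁻ the anode: E°cell = +2.87 − (+1.11) = +1.76 V, n = 2.
Overall: F₂(g) + 2 Br⁻(aq) → 2 F⁻(aq) + Br₂(l)
Q = [F⁻]^2 / (P(F₂)·[Br⁻]^2); log Q = 5.711.
E = E° − (0.0592/n) log Q = +1.76 − (0.0592/2)(5.711) = +1.591 V.

+1.591 V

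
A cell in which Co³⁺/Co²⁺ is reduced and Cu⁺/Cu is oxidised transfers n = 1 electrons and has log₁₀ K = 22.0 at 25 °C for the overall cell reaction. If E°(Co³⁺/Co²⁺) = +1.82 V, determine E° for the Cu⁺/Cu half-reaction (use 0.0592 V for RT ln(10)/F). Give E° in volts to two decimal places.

+0.52 V

E°cell = (0.0592/n)·log K = (0.0592/1)(22.0) = +1.302 V.
Since Co³⁺/Co²⁺ is the cathode and Cu⁺/Cu the anode, E°cell = E°(Co³⁺/Co²⁺) − E°(Cu⁺/Cu).
So E°(Cu⁺/Cu) = E°(Co³⁺/Co²⁺) − E°cell = (+1.82) − (+1.302) = +0.52 V.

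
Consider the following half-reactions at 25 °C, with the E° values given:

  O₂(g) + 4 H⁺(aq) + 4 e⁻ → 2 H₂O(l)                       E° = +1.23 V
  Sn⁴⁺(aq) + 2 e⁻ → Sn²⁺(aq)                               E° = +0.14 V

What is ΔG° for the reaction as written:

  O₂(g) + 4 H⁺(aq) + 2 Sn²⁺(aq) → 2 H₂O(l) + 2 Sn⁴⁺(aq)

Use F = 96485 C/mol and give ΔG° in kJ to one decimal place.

As written, O₂/H₂O is reduced (cathode) and Sn⁴⁺/Sn²⁺ is oxidised (anode), so E°cell = (+1.23) − (+0.14) = +1.09 V.
Balancing electrons gives n = 4.
ΔG° = −nFE° = −(4)(96485)(+1.09) = -420,675 J = -420.7 kJ.

-420.7 kJ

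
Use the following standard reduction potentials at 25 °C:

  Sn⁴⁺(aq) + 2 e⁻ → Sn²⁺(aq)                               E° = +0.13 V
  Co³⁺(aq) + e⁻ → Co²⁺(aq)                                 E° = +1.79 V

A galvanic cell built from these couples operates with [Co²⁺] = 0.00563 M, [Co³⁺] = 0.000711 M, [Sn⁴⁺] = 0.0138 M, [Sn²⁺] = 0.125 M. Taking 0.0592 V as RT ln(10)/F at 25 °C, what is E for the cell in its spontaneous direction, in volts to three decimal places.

+1.635 V

Co³⁺/Co²⁺ is the cathode (higher E°), Sn⁴⁺/Sn²⁺ the anode: E°cell = +1.79 − (+0.13) = +1.66 V, n = 2.
Overall: 2 Co³⁺(aq) + Sn²⁺(aq) → 2 Co²⁺(aq) + Sn⁴⁺(aq)
Q = [Co²⁺]^2·[Sn⁴⁺] / ([Co³⁺]^2·[Sn²⁺]); log Q = 0.840.
E = E° − (0.0592/n) log Q = +1.66 − (0.0592/2)(0.840) = +1.635 V.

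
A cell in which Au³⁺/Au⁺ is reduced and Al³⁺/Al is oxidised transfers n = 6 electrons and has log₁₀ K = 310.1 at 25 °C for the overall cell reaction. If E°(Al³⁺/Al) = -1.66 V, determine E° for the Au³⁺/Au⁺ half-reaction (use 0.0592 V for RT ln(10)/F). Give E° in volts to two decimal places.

+1.40 V

E°cell = (0.0592/n)·log K = (0.0592/6)(310.1) = +3.060 V.
Since Au³⁺/Au⁺ is the cathode and Al³⁺/Al the anode, E°cell = E°(Au³⁺/Au⁺) − E°(Al³⁺/Al).
So E°(Au³⁺/Au⁺) = E°cell + E°(Al³⁺/Al) = +3.060 + (-1.66) = +1.40 V.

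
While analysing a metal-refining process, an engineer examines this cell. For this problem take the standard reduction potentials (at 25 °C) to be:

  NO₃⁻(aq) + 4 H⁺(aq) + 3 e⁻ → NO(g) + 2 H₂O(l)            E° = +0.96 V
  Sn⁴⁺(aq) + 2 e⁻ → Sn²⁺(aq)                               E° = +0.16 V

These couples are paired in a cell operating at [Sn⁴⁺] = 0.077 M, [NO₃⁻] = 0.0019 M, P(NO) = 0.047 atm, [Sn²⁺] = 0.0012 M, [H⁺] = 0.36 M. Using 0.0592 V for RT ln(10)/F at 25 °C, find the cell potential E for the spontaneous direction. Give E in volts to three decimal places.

NO₃⁻/NO is the cathode (higher E°), Sn⁴⁺/Sn²⁺ the anode: E°cell = +0.96 − (+0.16) = +0.80 V, n = 6.
Overall: 2 NO₃⁻(aq) + 8 H⁺(aq) + 3 Sn²⁺(aq) → 2 NO(g) + 4 H₂O(l) + 3 Sn⁴⁺(aq)
Q = P(NO)^2·[Sn⁴⁺]^3 / ([NO₃⁻]^2·[H⁺]^8·[Sn²⁺]^3); log Q = 11.758.
E = E° − (0.0592/n) log Q = +0.80 − (0.0592/6)(11.758) = +0.684 V.

+0.684 V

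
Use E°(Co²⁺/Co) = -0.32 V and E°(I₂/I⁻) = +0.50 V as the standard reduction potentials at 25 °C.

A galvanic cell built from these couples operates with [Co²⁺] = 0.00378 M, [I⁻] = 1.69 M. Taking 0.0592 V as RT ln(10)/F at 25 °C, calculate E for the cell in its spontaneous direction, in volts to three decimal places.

+0.878 V

I₂/I⁻ is the cathode (higher E°), Co²⁺/Co the anode: E°cell = +0.50 − (-0.32) = +0.82 V, n = 2.
Overall: I₂(s) + Co(s) → 2 I⁻(aq) + Co²⁺(aq)
Q = [I⁻]^2·[Co²⁺]; log Q = -1.967.
E = E° − (0.0592/n) log Q = +0.82 − (0.0592/2)(-1.967) = +0.878 V.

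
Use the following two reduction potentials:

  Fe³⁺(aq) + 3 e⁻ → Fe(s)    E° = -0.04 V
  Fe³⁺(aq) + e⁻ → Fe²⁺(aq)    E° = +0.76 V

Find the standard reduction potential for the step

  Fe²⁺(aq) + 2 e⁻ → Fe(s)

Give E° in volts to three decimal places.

Sequential free energies add, so n₃E°₃ = n₁E°₁ + n₂E°₂.
With n₃ = 3, and the known step contributing 1×(+0.76) V, the unknown satisfies 2·E° = 3×(-0.04) − 1×(+0.76) = -0.880.
E° = -0.880 / 2 = -0.440 V.

-0.440 V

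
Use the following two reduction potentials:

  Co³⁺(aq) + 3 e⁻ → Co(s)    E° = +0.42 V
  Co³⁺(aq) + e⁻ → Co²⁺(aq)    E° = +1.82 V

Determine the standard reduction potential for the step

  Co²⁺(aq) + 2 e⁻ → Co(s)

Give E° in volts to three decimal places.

-0.280 V

Sequential free energies add, so n₃E°₃ = n₁E°₁ + n₂E°₂.
With n₃ = 3, and the known step contributing 1×(+1.82) V, the unknown satisfies 2·E° = 3×(+0.42) − 1×(+1.82) = -0.560.
E° = -0.560 / 2 = -0.280 V.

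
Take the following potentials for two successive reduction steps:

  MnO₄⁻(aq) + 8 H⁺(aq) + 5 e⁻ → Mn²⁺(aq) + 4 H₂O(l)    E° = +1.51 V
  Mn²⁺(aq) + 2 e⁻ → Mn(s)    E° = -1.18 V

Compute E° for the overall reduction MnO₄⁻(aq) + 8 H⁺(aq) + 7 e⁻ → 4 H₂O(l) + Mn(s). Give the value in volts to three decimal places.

+0.741 V

Adding the free-energy changes (−nFE°) of the two steps gives −n₃FE°₃ = −n₁FE°₁ − n₂FE°₂.
E°₃ = (5×+1.51 + 2×-1.18) / 7 = (+5.190) / 7 = +0.741 V.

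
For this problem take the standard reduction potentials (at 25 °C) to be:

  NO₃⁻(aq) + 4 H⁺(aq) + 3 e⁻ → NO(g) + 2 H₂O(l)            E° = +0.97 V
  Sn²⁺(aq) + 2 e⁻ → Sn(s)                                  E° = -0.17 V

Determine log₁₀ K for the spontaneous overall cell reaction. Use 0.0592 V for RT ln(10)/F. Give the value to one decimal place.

115.5

Cathode: NO₃⁻/NO; anode: Sn²⁺/Sn. E°cell = +1.14 V, n = 6.
log K = nE°cell / 0.0592 = (6)(+1.14) / 0.0592 = 115.5.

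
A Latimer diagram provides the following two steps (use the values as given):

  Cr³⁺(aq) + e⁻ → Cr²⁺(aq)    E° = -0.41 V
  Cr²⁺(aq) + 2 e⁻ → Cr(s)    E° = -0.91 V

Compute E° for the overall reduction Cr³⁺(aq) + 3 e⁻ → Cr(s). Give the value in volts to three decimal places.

-0.743 V

Standard free energies of sequential steps add: ΔG°₃ = ΔG°₁ + ΔG°₂, so n₃E°₃ = n₁E°₁ + n₂E°₂.
E°₃ = (1×-0.41 + 2×-0.91) / 3 = (-2.230) / 3 = -0.743 V.
Simply averaging or adding the two E° values would be wrong; the electron-weighted sum is required.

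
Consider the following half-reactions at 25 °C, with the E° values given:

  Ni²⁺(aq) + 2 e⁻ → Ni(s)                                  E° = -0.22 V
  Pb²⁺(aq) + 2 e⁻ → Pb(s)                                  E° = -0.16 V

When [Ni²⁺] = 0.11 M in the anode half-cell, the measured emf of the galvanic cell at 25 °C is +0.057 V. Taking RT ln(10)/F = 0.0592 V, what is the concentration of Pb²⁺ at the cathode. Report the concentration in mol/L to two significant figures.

0.087 M

Pb²⁺/Pb is the cathode, Ni²⁺/Ni the anode: E°cell = +0.06 V, n = 2.
Overall reaction: Pb²⁺(aq) + Ni(s) → Pb(s) + Ni²⁺(aq); Q = [Ni²⁺]^1/[Pb²⁺]^1.
From E = E° − (0.0592/n) log Q: log Q = (E° − E)·n/0.0592 = (+0.06 − (+0.057))·2/0.0592 = 0.1014.
So 1·log[Pb²⁺] = 1·log(0.11) − log Q = -0.9586 − (0.1014) = -1.0600; [Pb²⁺] = 10^(-1.0600) ≈ 0.087 M.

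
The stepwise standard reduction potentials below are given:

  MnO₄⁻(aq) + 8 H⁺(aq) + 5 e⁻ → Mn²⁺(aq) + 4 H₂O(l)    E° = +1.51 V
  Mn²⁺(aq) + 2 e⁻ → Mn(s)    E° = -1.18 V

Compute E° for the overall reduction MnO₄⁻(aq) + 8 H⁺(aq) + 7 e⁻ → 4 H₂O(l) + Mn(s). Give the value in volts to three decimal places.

Since ΔG° = −nFE° is additive over sequential reductions, n₃E°₃ = n₁E°₁ + n₂E°₂.
E°₃ = (5×+1.51 + 2×-1.18) / 7 = (+5.190) / 7 = +0.741 V.

+0.741 V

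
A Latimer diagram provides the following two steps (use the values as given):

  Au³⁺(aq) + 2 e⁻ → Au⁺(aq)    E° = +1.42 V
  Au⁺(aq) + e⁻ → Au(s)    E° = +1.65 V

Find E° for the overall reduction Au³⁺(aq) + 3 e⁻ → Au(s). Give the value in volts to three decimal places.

Standard free energies of sequential steps add: ΔG°₃ = ΔG°₁ + ΔG°₂, so n₃E°₃ = n₁E°₁ + n₂E°₂.
E°₃ = (2×+1.42 + 1×+1.65) / 3 = (+4.490) / 3 = +1.497 V.

+1.497 V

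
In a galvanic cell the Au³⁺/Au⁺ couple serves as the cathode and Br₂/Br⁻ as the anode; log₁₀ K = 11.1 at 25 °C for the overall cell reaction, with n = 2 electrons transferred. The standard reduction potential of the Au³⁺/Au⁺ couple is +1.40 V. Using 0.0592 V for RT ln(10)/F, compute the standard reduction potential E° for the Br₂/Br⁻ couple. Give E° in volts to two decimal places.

E°cell = (0.0592/n)·log K = (0.0592/2)(11.1) = +0.329 V.
Since Au³⁺/Au⁺ is the cathode and Br₂/Br⁻ the anode, E°cell = E°(Au³⁺/Au⁺) − E°(Br₂/Br⁻).
So E°(Br₂/Br⁻) = E°(Au³⁺/Au⁺) − E°cell = (+1.40) − (+0.329) = +1.07 V.

+1.07 V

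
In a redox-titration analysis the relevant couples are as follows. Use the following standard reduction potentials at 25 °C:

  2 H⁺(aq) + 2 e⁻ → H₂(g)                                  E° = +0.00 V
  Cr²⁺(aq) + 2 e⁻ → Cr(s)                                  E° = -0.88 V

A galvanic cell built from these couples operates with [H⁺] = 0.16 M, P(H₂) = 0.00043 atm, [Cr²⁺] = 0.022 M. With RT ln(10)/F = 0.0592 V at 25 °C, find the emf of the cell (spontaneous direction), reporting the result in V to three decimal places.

+0.982 V

H⁺/H₂ is the cathode (higher E°), Cr²⁺/Cr the anode: E°cell = +0.00 − (-0.88) = +0.88 V, n = 2.
Overall: 2 H⁺(aq) + Cr(s) → H₂(g) + Cr²⁺(aq)
Q = P(H₂)·[Cr²⁺] / ([H⁺]^2); log Q = -3.432.
E = E° − (0.0592/n) log Q = +0.88 − (0.0592/2)(-3.432) = +0.982 V.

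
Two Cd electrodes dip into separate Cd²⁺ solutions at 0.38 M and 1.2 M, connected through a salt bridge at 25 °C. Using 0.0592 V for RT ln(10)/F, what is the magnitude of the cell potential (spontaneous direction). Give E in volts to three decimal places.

For a concentration cell E°cell = 0. The 1.2 M side is the cathode (reduction is favoured where [Cd²⁺] is higher).
With n = 2, E = −(0.0592/2) log([Cd²⁺]ₐₙ/[Cd²⁺]꜀ₐₜ) = −(0.0592/2) log(0.38/1.2) = −(0.0592/2)(-0.499) = +0.015 V.

+0.015 V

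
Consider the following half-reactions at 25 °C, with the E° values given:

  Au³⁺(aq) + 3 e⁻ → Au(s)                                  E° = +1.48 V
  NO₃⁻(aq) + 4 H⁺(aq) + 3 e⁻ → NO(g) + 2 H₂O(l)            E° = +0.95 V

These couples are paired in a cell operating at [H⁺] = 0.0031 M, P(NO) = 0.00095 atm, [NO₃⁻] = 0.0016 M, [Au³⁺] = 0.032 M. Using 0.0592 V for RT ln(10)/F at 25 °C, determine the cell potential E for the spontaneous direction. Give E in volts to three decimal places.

Au³⁺/Au is the cathode (higher E°), NO₃⁻/NO the anode: E°cell = +1.48 − (+0.95) = +0.53 V, n = 3.
Overall: Au³⁺(aq) + NO(g) + 2 H₂O(l) → Au(s) + NO₃⁻(aq) + 4 H⁺(aq)
Q = [NO₃⁻]·[H⁺]^4 / ([Au³⁺]·P(NO)); log Q = -8.313.
E = E° − (0.0592/n) log Q = +0.53 − (0.0592/3)(-8.313) = +0.694 V.

+0.694 V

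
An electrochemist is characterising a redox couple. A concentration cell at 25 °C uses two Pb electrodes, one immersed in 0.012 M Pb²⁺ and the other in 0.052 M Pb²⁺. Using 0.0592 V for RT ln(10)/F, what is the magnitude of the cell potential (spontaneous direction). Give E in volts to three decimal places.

For a concentration cell E°cell = 0. The 0.052 M side is the cathode (reduction is favoured where [Pb²⁺] is higher).
With n = 2, E = −(0.0592/2) log([Pb²⁺]ₐₙ/[Pb²⁺]꜀ₐₜ) = −(0.0592/2) log(0.012/0.052) = −(0.0592/2)(-0.637) = +0.019 V.

+0.019 V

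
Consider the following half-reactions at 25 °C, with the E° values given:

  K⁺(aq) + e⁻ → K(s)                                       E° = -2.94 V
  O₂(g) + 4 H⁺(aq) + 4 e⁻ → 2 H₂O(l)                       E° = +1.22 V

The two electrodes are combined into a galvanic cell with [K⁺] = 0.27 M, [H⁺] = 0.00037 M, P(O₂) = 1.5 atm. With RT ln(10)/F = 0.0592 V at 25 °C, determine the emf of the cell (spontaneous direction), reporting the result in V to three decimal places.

O₂/H₂O is the cathode (higher E°), K⁺/K the anode: E°cell = +1.22 − (-2.94) = +4.16 V, n = 4.
Overall: O₂(g) + 4 H⁺(aq) + 4 K(s) → 2 H₂O(l) + 4 K⁺(aq)
Q = [K⁺]^4 / (P(O₂)·[H⁺]^4); log Q = 11.277.
E = E° − (0.0592/n) log Q = +4.16 − (0.0592/4)(11.277) = +3.993 V.

+3.993 V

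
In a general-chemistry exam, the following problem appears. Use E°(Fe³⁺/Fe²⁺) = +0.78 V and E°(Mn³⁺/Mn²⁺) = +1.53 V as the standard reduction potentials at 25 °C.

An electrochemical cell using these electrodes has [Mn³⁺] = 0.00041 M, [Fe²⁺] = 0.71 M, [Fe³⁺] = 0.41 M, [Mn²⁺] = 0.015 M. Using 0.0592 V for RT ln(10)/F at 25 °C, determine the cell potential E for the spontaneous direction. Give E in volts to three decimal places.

+0.672 V

Mn³⁺/Mn²⁺ is the cathode (higher E°), Fe³⁺/Fe²⁺ the anode: E°cell = +1.53 − (+0.78) = +0.75 V, n = 1.
Overall: Mn³⁺(aq) + Fe²⁺(aq) → Mn²⁺(aq) + Fe³⁺(aq)
Q = [Mn²⁺]·[Fe³⁺] / ([Mn³⁺]·[Fe²⁺]); log Q = 1.325.
E = E° − (0.0592/n) log Q = +0.75 − (0.0592/1)(1.325) = +0.672 V.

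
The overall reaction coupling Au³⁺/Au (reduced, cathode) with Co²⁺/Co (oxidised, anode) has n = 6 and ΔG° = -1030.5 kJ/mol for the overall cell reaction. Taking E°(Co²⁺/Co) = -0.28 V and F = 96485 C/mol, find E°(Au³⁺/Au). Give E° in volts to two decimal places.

+1.50 V

E°cell = −ΔG°/(nF) = −(-1030.5×10³)/((6)(96485)) = +1.780 V.
Since Au³⁺/Au is the cathode and Co²⁺/Co the anode, E°cell = E°(Au³⁺/Au) − E°(Co²⁺/Co).
So E°(Au³⁺/Au) = E°cell + E°(Co²⁺/Co) = +1.780 + (-0.28) = +1.50 V.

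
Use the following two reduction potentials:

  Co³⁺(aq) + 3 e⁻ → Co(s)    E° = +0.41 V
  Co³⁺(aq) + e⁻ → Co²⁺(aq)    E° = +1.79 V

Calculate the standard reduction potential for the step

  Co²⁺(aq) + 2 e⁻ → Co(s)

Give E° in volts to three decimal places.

Sequential free energies add, so n₃E°₃ = n₁E°₁ + n₂E°₂.
With n₃ = 3, and the known step contributing 1×(+1.79) V, the unknown satisfies 2·E° = 3×(+0.41) − 1×(+1.79) = -0.560.
E° = -0.560 / 2 = -0.280 V.

-0.280 V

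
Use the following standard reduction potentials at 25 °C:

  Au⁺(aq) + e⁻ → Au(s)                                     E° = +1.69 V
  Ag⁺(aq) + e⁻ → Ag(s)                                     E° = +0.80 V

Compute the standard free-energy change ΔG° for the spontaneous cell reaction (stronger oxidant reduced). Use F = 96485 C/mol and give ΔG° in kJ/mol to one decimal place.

Au⁺/Au (E° = +1.69 V) is the cathode; Ag⁺/Ag (E° = +0.80 V) is the anode, so E°cell = +0.89 V.
Balancing electrons gives n = 1 (lcm of 1 and 1).
ΔG° = −nFE° = −(1)(96485)(+0.89) = -85,872 J = -85.9 kJ/mol.

-85.9 kJ/mol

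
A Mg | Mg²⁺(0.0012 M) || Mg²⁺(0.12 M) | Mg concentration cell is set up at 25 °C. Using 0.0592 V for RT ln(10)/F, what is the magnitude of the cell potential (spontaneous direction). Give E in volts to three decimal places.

+0.059 V

For a concentration cell E°cell = 0. The 0.12 M side is the cathode (reduction is favoured where [Mg²⁺] is higher).
With n = 2, E = −(0.0592/2) log([Mg²⁺]ₐₙ/[Mg²⁺]꜀ₐₜ) = −(0.0592/2) log(0.0012/0.12) = −(0.0592/2)(-2.000) = +0.059 V.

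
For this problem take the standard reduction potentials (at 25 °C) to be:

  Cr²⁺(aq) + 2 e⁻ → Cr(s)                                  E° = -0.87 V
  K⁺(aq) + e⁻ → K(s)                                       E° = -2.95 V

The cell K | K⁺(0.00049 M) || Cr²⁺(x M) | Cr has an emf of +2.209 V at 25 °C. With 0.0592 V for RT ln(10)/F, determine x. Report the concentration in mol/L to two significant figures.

Cr²⁺/Cr is the cathode, K⁺/K the anode: E°cell = +2.08 V, n = 2.
Overall reaction: Cr²⁺(aq) + 2 K(s) → Cr(s) + 2 K⁺(aq); Q = [K⁺]^2/[Cr²⁺]^1.
From E = E° − (0.0592/n) log Q: log Q = (E° − E)·n/0.0592 = (+2.08 − (+2.209))·2/0.0592 = -4.3581.
So 1·log[Cr²⁺] = 2·log(0.00049) − log Q = -6.6196 − (-4.3581) = -2.2615; [Cr²⁺] = 10^(-2.2615) ≈ 0.0055 M.

0.0055 M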